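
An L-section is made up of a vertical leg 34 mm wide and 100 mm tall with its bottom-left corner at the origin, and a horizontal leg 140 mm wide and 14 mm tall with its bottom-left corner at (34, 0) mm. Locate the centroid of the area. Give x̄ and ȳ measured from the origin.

vertical leg: A = 34 × 100 = 3400.00, centroid at (17.00, 50.00).
horizontal leg: A = 140 × 14 = 1960.00, centroid at (104.00, 7.00).
ΣA = 5360.00 mm², ΣAx̄ = 261640.00 mm³, ΣAȳ = 183720.00 mm³.
x̄ = 261640.00/5360.00 = 48.81 mm; ȳ = 183720.00/5360.00 = 34.28 mm.

x̄ = 48.81 mm, ȳ = 34.28 mm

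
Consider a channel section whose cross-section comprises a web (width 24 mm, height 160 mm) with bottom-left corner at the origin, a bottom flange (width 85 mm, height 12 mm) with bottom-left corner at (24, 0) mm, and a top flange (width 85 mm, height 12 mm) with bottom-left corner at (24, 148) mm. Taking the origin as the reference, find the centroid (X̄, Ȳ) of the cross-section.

web: A = 24 × 160 = 3840.00, centroid at (12.00, 80.00).
bottom flange: A = 85 × 12 = 1020.00, centroid at (66.50, 6.00).
top flange: A = 85 × 12 = 1020.00, centroid at (66.50, 154.00).
ΣA = 5880.00 mm²
ΣAX̄ = (3840.00)(12.00) + (1020.00)(66.50) + (1020.00)(66.50) = 181740.00 mm³
ΣAȲ = (3840.00)(80.00) + (1020.00)(6.00) + (1020.00)(154.00) = 470400.00 mm³
X̄ = 181740.00 / 5880.00 = 30.91 mm
Ȳ = 470400.00 / 5880.00 = 80.00 mm

X̄ = 30.91 mm, Ȳ = 80.00 mm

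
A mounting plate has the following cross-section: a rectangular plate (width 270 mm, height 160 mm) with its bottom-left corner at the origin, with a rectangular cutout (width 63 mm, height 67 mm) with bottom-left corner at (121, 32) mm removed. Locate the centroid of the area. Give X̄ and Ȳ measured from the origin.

plate: A = 270 × 160 = 43200.00, centroid at (135.00, 80.00).
hole: A = −(63 × 67) = -4221.00, centroid at (152.50, 65.50).
ΣA = 38979.00 mm²
ΣAX̄ = (43200.00)(135.00) + (-4221.00)(152.50) = 5188297.50 mm³
ΣAȲ = (43200.00)(80.00) + (-4221.00)(65.50) = 3179524.50 mm³
X̄ = 5188297.50 / 38979.00 = 133.10 mm
Ȳ = 3179524.50 / 38979.00 = 81.57 mm

X̄ = 133.10 mm, Ȳ = 81.57 mm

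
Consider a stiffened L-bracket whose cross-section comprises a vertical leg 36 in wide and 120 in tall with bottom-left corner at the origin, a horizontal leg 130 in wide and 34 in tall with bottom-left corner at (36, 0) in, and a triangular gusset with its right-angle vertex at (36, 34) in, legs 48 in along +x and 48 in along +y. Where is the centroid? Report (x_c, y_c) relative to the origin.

vertical leg: A = 36 × 120 = 4320.00, centroid at (18.00, 60.00).
horizontal leg: A = 130 × 34 = 4420.00, centroid at (101.00, 17.00).
gusset: A = ½·48·48 = 1152.00, centroid at (52.00, 50.00).
ΣA = 9892.00 in², ΣAx_c = 584084.00 in³, ΣAy_c = 391940.00 in³.
x_c = 584084.00/9892.00 = 59.05 in; y_c = 391940.00/9892.00 = 39.62 in.

x_c = 59.05 in, y_c = 39.62 in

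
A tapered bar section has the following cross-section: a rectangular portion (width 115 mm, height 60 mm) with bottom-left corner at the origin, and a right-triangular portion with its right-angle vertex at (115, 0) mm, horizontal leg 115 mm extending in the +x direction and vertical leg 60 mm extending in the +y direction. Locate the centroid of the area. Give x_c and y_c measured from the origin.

rectangular portion: A = 115 × 60 = 6900.00, centroid at (57.50, 30.00).
triangular portion: A = ½·115·60 = 3450.00, centroid at (153.33, 20.00).
ΣA = 10350.00 mm², ΣAx_c = 925750.00 mm³, ΣAy_c = 276000.00 mm³.
x_c = 925750.00/10350.00 = 89.44 mm; y_c = 276000.00/10350.00 = 26.67 mm.

x_c = 89.44 mm, y_c = 26.67 mm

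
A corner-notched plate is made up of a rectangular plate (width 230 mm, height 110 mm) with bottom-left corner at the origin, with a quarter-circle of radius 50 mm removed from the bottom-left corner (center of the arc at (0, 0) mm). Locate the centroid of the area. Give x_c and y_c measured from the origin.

plate: A = 230 × 110 = 25300.00, centroid at (115.00, 55.00).
removed quarter-circle: A = −¼π·50² = -1963.50, centroid at (21.22, 21.22).
ΣA = 23336.50 mm²
ΣAx_c = (25300.00)(115.00) + (-1963.50)(21.22) = 2867833.33 mm³
ΣAy_c = (25300.00)(55.00) + (-1963.50)(21.22) = 1349833.33 mm³
x_c = 2867833.33 / 23336.50 = 122.89 mm
y_c = 1349833.33 / 23336.50 = 57.84 mm

x_c = 122.89 mm, y_c = 57.84 mm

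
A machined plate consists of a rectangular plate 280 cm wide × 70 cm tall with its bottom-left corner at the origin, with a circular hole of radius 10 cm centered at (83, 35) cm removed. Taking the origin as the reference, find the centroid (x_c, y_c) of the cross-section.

plate: A = 280 × 70 = 19600.00, centroid at (140.00, 35.00).
hole: A = −π·10² = -314.16, centroid at (83.00, 35.00).
ΣA = 19285.84 cm², ΣAx_c = 2717924.78 cm³, ΣAy_c = 675004.43 cm³.
x_c = 2717924.78/19285.84 = 140.93 cm; y_c = 675004.43/19285.84 = 35.00 cm.

x_c = 140.93 cm, y_c = 35.00 cm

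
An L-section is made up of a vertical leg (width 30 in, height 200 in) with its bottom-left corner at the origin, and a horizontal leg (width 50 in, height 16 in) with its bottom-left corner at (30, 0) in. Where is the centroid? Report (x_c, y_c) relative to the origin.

vertical leg: A = 30 × 200 = 6000.00, centroid at (15.00, 100.00).
horizontal leg: A = 50 × 16 = 800.00, centroid at (55.00, 8.00).
ΣA = 6800.00 in²
ΣAx_c = (6000.00)(15.00) + (800.00)(55.00) = 134000.00 in³
ΣAy_c = (6000.00)(100.00) + (800.00)(8.00) = 606400.00 in³
x_c = 134000.00 / 6800.00 = 19.71 in
y_c = 606400.00 / 6800.00 = 89.18 in

x_c = 19.71 in, y_c = 89.18 in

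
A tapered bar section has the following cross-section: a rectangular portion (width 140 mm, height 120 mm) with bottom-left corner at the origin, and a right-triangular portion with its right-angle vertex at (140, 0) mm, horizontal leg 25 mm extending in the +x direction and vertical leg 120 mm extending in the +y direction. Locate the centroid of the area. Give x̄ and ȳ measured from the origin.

Part | A | x̄ᵢ | ȳᵢ | A·x̄ᵢ | A·ȳᵢ
rectangular portion | 16800.00 | 70.00 | 60.00 | 1176000.00 | 1008000.00
triangular portion | 1500.00 | 148.33 | 40.00 | 222500.00 | 60000.00
Σ | 18300.00 |  |  | 1398500.00 | 1068000.00
x̄ = 1398500.00 / 18300.00 = 76.42 mm
ȳ = 1068000.00 / 18300.00 = 58.36 mm

x̄ = 76.42 mm, ȳ = 58.36 mm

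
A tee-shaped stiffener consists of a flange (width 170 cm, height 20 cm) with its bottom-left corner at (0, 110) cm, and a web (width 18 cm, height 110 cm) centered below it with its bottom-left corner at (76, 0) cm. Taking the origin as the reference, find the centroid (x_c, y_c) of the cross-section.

Part | A | x̄ᵢ | ȳᵢ | A·x̄ᵢ | A·ȳᵢ
web | 1980.00 | 85.00 | 55.00 | 168300.00 | 108900.00
flange | 3400.00 | 85.00 | 120.00 | 289000.00 | 408000.00
Σ | 5380.00 |  |  | 457300.00 | 516900.00
x_c = 457300.00 / 5380.00 = 85.00 cm
y_c = 516900.00 / 5380.00 = 96.08 cm

x_c = 85.00 cm, y_c = 96.08 cm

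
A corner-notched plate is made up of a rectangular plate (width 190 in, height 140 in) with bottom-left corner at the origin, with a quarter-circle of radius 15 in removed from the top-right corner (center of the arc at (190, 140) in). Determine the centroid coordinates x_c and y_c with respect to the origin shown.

plate: A = 190 × 140 = 26600.00, centroid at (95.00, 70.00).
removed quarter-circle: A = −¼π·15² = -176.71, centroid at (183.63, 133.63).
ΣA = 26423.29 in², ΣAx_c = 2494549.23 in³, ΣAy_c = 1838384.96 in³.
x_c = 2494549.23/26423.29 = 94.41 in; y_c = 1838384.96/26423.29 = 69.57 in.

x_c = 94.41 in, y_c = 69.57 in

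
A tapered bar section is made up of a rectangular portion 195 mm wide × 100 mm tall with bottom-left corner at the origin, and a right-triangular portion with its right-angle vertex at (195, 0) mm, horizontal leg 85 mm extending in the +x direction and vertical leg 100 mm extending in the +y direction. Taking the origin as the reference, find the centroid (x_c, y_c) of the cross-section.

x_c = 120.02 mm, y_c = 47.02 mm

rectangular portion: A = 195 × 100 = 19500.00, centroid at (97.50, 50.00).
triangular portion: A = ½·85·100 = 4250.00, centroid at (223.33, 33.33).
ΣA = 23750.00 mm², ΣAx_c = 2850416.67 mm³, ΣAy_c = 1116666.67 mm³.
x_c = 2850416.67/23750.00 = 120.02 mm; y_c = 1116666.67/23750.00 = 47.02 mm.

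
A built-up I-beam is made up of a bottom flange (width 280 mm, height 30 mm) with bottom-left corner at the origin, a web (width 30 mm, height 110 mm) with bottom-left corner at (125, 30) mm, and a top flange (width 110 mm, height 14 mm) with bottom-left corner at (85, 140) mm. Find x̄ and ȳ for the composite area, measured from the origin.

bottom flange: A = 280 × 30 = 8400.00, centroid at (140.00, 15.00).
web: A = 30 × 110 = 3300.00, centroid at (140.00, 85.00).
top flange: A = 110 × 14 = 1540.00, centroid at (140.00, 147.00).
ΣA = 13240.00 mm²
ΣAx̄ = (8400.00)(140.00) + (3300.00)(140.00) + (1540.00)(140.00) = 1853600.00 mm³
ΣAȳ = (8400.00)(15.00) + (3300.00)(85.00) + (1540.00)(147.00) = 632880.00 mm³
x̄ = 1853600.00 / 13240.00 = 140.00 mm
ȳ = 632880.00 / 13240.00 = 47.80 mm

x̄ = 140.00 mm, ȳ = 47.80 mm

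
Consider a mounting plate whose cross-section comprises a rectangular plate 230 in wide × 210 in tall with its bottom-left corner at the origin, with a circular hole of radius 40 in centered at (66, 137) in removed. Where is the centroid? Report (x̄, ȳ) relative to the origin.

x̄ = 120.69 in, ȳ = 101.28 in

plate: A = 230 × 210 = 48300.00, centroid at (115.00, 105.00).
hole: A = −π·40² = -5026.55, centroid at (66.00, 137.00).
ΣA = 43273.45 in²
ΣAx̄ = (48300.00)(115.00) + (-5026.55)(66.00) = 5222747.82 in³
ΣAȳ = (48300.00)(105.00) + (-5026.55)(137.00) = 4382862.89 in³
x̄ = 5222747.82 / 43273.45 = 120.69 in
ȳ = 4382862.89 / 43273.45 = 101.28 in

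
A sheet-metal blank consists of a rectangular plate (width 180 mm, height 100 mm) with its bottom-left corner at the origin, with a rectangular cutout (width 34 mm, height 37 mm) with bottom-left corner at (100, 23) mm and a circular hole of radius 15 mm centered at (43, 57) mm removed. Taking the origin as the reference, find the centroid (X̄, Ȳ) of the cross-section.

X̄ = 89.95 mm, Ȳ = 50.36 mm

plate: A = 180 × 100 = 18000.00, centroid at (90.00, 50.00).
hole 1: A = −(34 × 37) = -1258.00, centroid at (117.00, 41.50).
hole 2: A = −π·15² = -706.86, centroid at (43.00, 57.00).
ΣA = 16035.14 mm², ΣAX̄ = 1442419.09 mm³, ΣAȲ = 807502.07 mm³.
X̄ = 1442419.09/16035.14 = 89.95 mm; Ȳ = 807502.07/16035.14 = 50.36 mm.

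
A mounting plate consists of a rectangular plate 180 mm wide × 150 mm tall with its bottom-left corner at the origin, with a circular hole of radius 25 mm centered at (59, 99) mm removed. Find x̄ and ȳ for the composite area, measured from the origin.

x̄ = 92.43 mm, ȳ = 73.12 mm

Part | A | x̄ᵢ | ȳᵢ | A·x̄ᵢ | A·ȳᵢ
plate | 27000.00 | 90.00 | 75.00 | 2430000.00 | 2025000.00
hole | -1963.50 | 59.00 | 99.00 | -115846.23 | -194386.05
Σ | 25036.50 |  |  | 2314153.77 | 1830613.95
x̄ = 2314153.77 / 25036.50 = 92.43 mm
ȳ = 1830613.95 / 25036.50 = 73.12 mm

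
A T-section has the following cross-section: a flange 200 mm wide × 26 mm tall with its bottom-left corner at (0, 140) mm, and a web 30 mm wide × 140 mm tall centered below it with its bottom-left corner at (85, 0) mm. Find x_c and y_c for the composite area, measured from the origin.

Part | A | x̄ᵢ | ȳᵢ | A·x̄ᵢ | A·ȳᵢ
web | 4200.00 | 100.00 | 70.00 | 420000.00 | 294000.00
flange | 5200.00 | 100.00 | 153.00 | 520000.00 | 795600.00
Σ | 9400.00 |  |  | 940000.00 | 1089600.00
x_c = 940000.00 / 9400.00 = 100.00 mm
y_c = 1089600.00 / 9400.00 = 115.91 mm

x_c = 100.00 mm, y_c = 115.91 mm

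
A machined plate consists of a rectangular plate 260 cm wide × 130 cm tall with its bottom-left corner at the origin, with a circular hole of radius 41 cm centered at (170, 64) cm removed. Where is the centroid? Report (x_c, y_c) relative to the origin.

x_c = 122.59 cm, y_c = 65.19 cm

plate: A = 260 × 130 = 33800.00, centroid at (130.00, 65.00).
hole: A = −π·41² = -5281.02, centroid at (170.00, 64.00).
ΣA = 28518.98 cm², ΣAx_c = 3496227.07 cm³, ΣAy_c = 1859014.90 cm³.
x_c = 3496227.07/28518.98 = 122.59 cm; y_c = 1859014.90/28518.98 = 65.19 cm.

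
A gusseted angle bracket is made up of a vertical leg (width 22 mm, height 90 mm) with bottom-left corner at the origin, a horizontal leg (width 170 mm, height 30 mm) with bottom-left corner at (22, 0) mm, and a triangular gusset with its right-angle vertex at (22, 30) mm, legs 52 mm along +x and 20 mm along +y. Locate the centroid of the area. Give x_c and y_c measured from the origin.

x_c = 77.36 mm, y_c = 24.30 mm

vertical leg: A = 22 × 90 = 1980.00, centroid at (11.00, 45.00).
horizontal leg: A = 170 × 30 = 5100.00, centroid at (107.00, 15.00).
gusset: A = ½·52·20 = 520.00, centroid at (39.33, 36.67).
ΣA = 7600.00 mm², ΣAx_c = 587933.33 mm³, ΣAy_c = 184666.67 mm³.
x_c = 587933.33/7600.00 = 77.36 mm; y_c = 184666.67/7600.00 = 24.30 mm.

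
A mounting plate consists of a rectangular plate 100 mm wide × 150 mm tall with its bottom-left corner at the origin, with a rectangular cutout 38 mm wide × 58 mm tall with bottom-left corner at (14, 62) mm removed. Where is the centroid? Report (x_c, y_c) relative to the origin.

plate: A = 100 × 150 = 15000.00, centroid at (50.00, 75.00).
hole: A = −(38 × 58) = -2204.00, centroid at (33.00, 91.00).
ΣA = 12796.00 mm², ΣAx_c = 677268.00 mm³, ΣAy_c = 924436.00 mm³.
x_c = 677268.00/12796.00 = 52.93 mm; y_c = 924436.00/12796.00 = 72.24 mm.

x_c = 52.93 mm, y_c = 72.24 mm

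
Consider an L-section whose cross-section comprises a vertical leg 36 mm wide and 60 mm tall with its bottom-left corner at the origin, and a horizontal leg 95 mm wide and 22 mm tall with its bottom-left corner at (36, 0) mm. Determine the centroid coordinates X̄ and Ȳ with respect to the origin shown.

vertical leg: A = 36 × 60 = 2160.00, centroid at (18.00, 30.00).
horizontal leg: A = 95 × 22 = 2090.00, centroid at (83.50, 11.00).
ΣA = 4250.00 mm², ΣAX̄ = 213395.00 mm³, ΣAȲ = 87790.00 mm³.
X̄ = 213395.00/4250.00 = 50.21 mm; Ȳ = 87790.00/4250.00 = 20.66 mm.

X̄ = 50.21 mm, Ȳ = 20.66 mm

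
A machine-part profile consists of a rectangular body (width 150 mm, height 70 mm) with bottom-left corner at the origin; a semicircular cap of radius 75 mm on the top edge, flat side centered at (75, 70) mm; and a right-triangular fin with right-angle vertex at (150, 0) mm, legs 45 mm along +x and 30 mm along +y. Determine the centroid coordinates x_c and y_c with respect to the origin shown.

x_c = 78.04 mm, y_c = 63.67 mm

rectangular body: A = 150 × 70 = 10500.00, centroid at (75.00, 35.00).
semicircular top: A = ½π·75² = 8835.73, centroid at (75.00, 101.83).
triangular fin: A = ½·45·30 = 675.00, centroid at (165.00, 10.00).
ΣA = 20010.73 mm², ΣAx_c = 1561554.70 mm³, ΣAy_c = 1274001.05 mm³.
x_c = 1561554.70/20010.73 = 78.04 mm; y_c = 1274001.05/20010.73 = 63.67 mm.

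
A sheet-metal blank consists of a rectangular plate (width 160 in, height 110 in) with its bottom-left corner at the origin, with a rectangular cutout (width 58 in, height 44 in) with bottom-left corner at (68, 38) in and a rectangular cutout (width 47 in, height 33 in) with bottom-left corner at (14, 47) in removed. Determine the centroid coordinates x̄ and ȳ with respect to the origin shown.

x̄ = 81.67 in, ȳ = 53.08 in

Part | A | x̄ᵢ | ȳᵢ | A·x̄ᵢ | A·ȳᵢ
plate | 17600.00 | 80.00 | 55.00 | 1408000.00 | 968000.00
hole 1 | -2552.00 | 97.00 | 60.00 | -247544.00 | -153120.00
hole 2 | -1551.00 | 37.50 | 63.50 | -58162.50 | -98488.50
Σ | 13497.00 |  |  | 1102293.50 | 716391.50
x̄ = 1102293.50 / 13497.00 = 81.67 in
ȳ = 716391.50 / 13497.00 = 53.08 in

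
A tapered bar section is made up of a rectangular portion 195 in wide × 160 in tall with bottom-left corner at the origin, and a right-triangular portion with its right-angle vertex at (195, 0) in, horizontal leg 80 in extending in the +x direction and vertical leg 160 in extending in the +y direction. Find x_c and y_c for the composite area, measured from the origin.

rectangular portion: A = 195 × 160 = 31200.00, centroid at (97.50, 80.00).
triangular portion: A = ½·80·160 = 6400.00, centroid at (221.67, 53.33).
ΣA = 37600.00 in², ΣAx_c = 4460666.67 in³, ΣAy_c = 2837333.33 in³.
x_c = 4460666.67/37600.00 = 118.63 in; y_c = 2837333.33/37600.00 = 75.46 in.

x_c = 118.63 in, y_c = 75.46 in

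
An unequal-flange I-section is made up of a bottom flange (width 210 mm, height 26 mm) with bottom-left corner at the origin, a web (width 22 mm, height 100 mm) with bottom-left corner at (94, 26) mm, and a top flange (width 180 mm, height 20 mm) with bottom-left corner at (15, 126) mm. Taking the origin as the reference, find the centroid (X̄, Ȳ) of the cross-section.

bottom flange: A = 210 × 26 = 5460.00, centroid at (105.00, 13.00).
web: A = 22 × 100 = 2200.00, centroid at (105.00, 76.00).
top flange: A = 180 × 20 = 3600.00, centroid at (105.00, 136.00).
ΣA = 11260.00 mm²
ΣAX̄ = (5460.00)(105.00) + (2200.00)(105.00) + (3600.00)(105.00) = 1182300.00 mm³
ΣAȲ = (5460.00)(13.00) + (2200.00)(76.00) + (3600.00)(136.00) = 727780.00 mm³
X̄ = 1182300.00 / 11260.00 = 105.00 mm
Ȳ = 727780.00 / 11260.00 = 64.63 mm

X̄ = 105.00 mm, Ȳ = 64.63 mm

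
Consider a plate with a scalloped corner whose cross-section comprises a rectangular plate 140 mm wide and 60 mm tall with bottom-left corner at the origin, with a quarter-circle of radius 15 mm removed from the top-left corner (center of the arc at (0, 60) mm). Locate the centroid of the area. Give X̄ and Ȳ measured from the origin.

plate: A = 140 × 60 = 8400.00, centroid at (70.00, 30.00).
removed quarter-circle: A = −¼π·15² = -176.71, centroid at (6.37, 53.63).
ΣA = 8223.29 mm², ΣAX̄ = 586875.00 mm³, ΣAȲ = 242522.12 mm³.
X̄ = 586875.00/8223.29 = 71.37 mm; Ȳ = 242522.12/8223.29 = 29.49 mm.

X̄ = 71.37 mm, Ȳ = 29.49 mm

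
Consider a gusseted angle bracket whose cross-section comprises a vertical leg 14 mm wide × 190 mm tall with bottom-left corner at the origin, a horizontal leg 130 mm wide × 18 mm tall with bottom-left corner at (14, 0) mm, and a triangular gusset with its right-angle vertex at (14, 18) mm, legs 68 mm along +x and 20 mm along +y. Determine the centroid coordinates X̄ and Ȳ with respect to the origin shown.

vertical leg: A = 14 × 190 = 2660.00, centroid at (7.00, 95.00).
horizontal leg: A = 130 × 18 = 2340.00, centroid at (79.00, 9.00).
gusset: A = ½·68·20 = 680.00, centroid at (36.67, 24.67).
ΣA = 5680.00 mm²
ΣAX̄ = (2660.00)(7.00) + (2340.00)(79.00) + (680.00)(36.67) = 228413.33 mm³
ΣAȲ = (2660.00)(95.00) + (2340.00)(9.00) + (680.00)(24.67) = 290533.33 mm³
X̄ = 228413.33 / 5680.00 = 40.21 mm
Ȳ = 290533.33 / 5680.00 = 51.15 mm

X̄ = 40.21 mm, Ȳ = 51.15 mm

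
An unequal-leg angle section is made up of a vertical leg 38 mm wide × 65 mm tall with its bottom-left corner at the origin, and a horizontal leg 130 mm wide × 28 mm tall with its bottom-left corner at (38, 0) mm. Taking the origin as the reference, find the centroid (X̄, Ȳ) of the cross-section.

vertical leg: A = 38 × 65 = 2470.00, centroid at (19.00, 32.50).
horizontal leg: A = 130 × 28 = 3640.00, centroid at (103.00, 14.00).
ΣA = 6110.00 mm², ΣAX̄ = 421850.00 mm³, ΣAȲ = 131235.00 mm³.
X̄ = 421850.00/6110.00 = 69.04 mm; Ȳ = 131235.00/6110.00 = 21.48 mm.

X̄ = 69.04 mm, Ȳ = 21.48 mm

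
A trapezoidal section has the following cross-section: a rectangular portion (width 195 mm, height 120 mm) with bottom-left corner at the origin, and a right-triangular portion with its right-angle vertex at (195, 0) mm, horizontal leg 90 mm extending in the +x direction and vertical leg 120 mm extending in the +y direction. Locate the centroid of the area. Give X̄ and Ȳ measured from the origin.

X̄ = 121.41 mm, Ȳ = 56.25 mm

rectangular portion: A = 195 × 120 = 23400.00, centroid at (97.50, 60.00).
triangular portion: A = ½·90·120 = 5400.00, centroid at (225.00, 40.00).
ΣA = 28800.00 mm², ΣAX̄ = 3496500.00 mm³, ΣAȲ = 1620000.00 mm³.
X̄ = 3496500.00/28800.00 = 121.41 mm; Ȳ = 1620000.00/28800.00 = 56.25 mm.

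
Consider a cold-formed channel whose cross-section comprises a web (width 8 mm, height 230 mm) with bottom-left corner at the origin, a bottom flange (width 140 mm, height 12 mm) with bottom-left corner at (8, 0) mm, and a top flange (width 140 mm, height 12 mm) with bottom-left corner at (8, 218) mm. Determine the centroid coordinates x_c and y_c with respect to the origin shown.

web: A = 8 × 230 = 1840.00, centroid at (4.00, 115.00).
bottom flange: A = 140 × 12 = 1680.00, centroid at (78.00, 6.00).
top flange: A = 140 × 12 = 1680.00, centroid at (78.00, 224.00).
ΣA = 5200.00 mm², ΣAx_c = 269440.00 mm³, ΣAy_c = 598000.00 mm³.
x_c = 269440.00/5200.00 = 51.82 mm; y_c = 598000.00/5200.00 = 115.00 mm.

x_c = 51.82 mm, y_c = 115.00 mm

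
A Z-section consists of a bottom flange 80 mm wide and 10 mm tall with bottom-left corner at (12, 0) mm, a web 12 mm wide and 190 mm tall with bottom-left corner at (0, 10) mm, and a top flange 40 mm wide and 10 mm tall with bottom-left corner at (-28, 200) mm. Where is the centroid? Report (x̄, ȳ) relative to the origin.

x̄ = 14.97 mm, ȳ = 93.51 mm

bottom flange: A = 80 × 10 = 800.00, centroid at (52.00, 5.00).
web: A = 12 × 190 = 2280.00, centroid at (6.00, 105.00).
top flange: A = 40 × 10 = 400.00, centroid at (-8.00, 205.00).
ΣA = 3480.00 mm², ΣAx̄ = 52080.00 mm³, ΣAȳ = 325400.00 mm³.
x̄ = 52080.00/3480.00 = 14.97 mm; ȳ = 325400.00/3480.00 = 93.51 mm.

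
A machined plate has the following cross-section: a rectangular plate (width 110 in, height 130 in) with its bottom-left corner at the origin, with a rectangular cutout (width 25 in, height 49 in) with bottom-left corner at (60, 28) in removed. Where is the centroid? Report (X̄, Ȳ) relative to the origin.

plate: A = 110 × 130 = 14300.00, centroid at (55.00, 65.00).
hole: A = −(25 × 49) = -1225.00, centroid at (72.50, 52.50).
ΣA = 13075.00 in²
ΣAX̄ = (14300.00)(55.00) + (-1225.00)(72.50) = 697687.50 in³
ΣAȲ = (14300.00)(65.00) + (-1225.00)(52.50) = 865187.50 in³
X̄ = 697687.50 / 13075.00 = 53.36 in
Ȳ = 865187.50 / 13075.00 = 66.17 in

X̄ = 53.36 in, Ȳ = 66.17 in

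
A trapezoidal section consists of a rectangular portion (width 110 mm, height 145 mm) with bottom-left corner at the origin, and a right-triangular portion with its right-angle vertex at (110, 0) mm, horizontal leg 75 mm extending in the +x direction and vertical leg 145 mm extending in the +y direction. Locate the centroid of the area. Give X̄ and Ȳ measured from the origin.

rectangular portion: A = 110 × 145 = 15950.00, centroid at (55.00, 72.50).
triangular portion: A = ½·75·145 = 5437.50, centroid at (135.00, 48.33).
ΣA = 21387.50 mm², ΣAX̄ = 1611312.50 mm³, ΣAȲ = 1419187.50 mm³.
X̄ = 1611312.50/21387.50 = 75.34 mm; Ȳ = 1419187.50/21387.50 = 66.36 mm.

X̄ = 75.34 mm, Ȳ = 66.36 mm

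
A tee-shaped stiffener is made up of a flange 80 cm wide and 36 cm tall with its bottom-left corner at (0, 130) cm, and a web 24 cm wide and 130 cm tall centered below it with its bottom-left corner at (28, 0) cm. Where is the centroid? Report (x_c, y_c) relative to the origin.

web: A = 24 × 130 = 3120.00, centroid at (40.00, 65.00).
flange: A = 80 × 36 = 2880.00, centroid at (40.00, 148.00).
ΣA = 6000.00 cm²
ΣAx_c = (3120.00)(40.00) + (2880.00)(40.00) = 240000.00 cm³
ΣAy_c = (3120.00)(65.00) + (2880.00)(148.00) = 629040.00 cm³
x_c = 240000.00 / 6000.00 = 40.00 cm
y_c = 629040.00 / 6000.00 = 104.84 cm

x_c = 40.00 cm, y_c = 104.84 cm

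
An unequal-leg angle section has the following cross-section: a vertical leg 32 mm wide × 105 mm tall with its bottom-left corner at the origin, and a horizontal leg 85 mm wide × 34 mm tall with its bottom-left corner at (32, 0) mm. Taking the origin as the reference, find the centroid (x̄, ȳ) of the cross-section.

vertical leg: A = 32 × 105 = 3360.00, centroid at (16.00, 52.50).
horizontal leg: A = 85 × 34 = 2890.00, centroid at (74.50, 17.00).
ΣA = 6250.00 mm²
ΣAx̄ = (3360.00)(16.00) + (2890.00)(74.50) = 269065.00 mm³
ΣAȳ = (3360.00)(52.50) + (2890.00)(17.00) = 225530.00 mm³
x̄ = 269065.00 / 6250.00 = 43.05 mm
ȳ = 225530.00 / 6250.00 = 36.08 mm

x̄ = 43.05 mm, ȳ = 36.08 mm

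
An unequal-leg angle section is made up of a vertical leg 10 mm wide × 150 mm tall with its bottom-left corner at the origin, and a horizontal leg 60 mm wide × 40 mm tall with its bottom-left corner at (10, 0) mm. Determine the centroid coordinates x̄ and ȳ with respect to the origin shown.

vertical leg: A = 10 × 150 = 1500.00, centroid at (5.00, 75.00).
horizontal leg: A = 60 × 40 = 2400.00, centroid at (40.00, 20.00).
ΣA = 3900.00 mm²
ΣAx̄ = (1500.00)(5.00) + (2400.00)(40.00) = 103500.00 mm³
ΣAȳ = (1500.00)(75.00) + (2400.00)(20.00) = 160500.00 mm³
x̄ = 103500.00 / 3900.00 = 26.54 mm
ȳ = 160500.00 / 3900.00 = 41.15 mm

x̄ = 26.54 mm, ȳ = 41.15 mm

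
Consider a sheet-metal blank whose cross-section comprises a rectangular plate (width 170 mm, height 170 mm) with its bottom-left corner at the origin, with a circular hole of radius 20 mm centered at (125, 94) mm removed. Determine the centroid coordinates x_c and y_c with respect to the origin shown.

Part | A | x̄ᵢ | ȳᵢ | A·x̄ᵢ | A·ȳᵢ
plate | 28900.00 | 85.00 | 85.00 | 2456500.00 | 2456500.00
hole | -1256.64 | 125.00 | 94.00 | -157079.63 | -118123.88
Σ | 27643.36 |  |  | 2299420.37 | 2338376.12
x_c = 2299420.37 / 27643.36 = 83.18 mm
y_c = 2338376.12 / 27643.36 = 84.59 mm

x_c = 83.18 mm, y_c = 84.59 mm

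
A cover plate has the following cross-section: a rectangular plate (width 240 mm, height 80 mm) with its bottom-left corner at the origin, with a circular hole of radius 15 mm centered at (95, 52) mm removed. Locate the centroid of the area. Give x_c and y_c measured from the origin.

x_c = 120.96 mm, y_c = 39.54 mm

Part | A | x̄ᵢ | ȳᵢ | A·x̄ᵢ | A·ȳᵢ
plate | 19200.00 | 120.00 | 40.00 | 2304000.00 | 768000.00
hole | -706.86 | 95.00 | 52.00 | -67151.54 | -36756.63
Σ | 18493.14 |  |  | 2236848.46 | 731243.37
x_c = 2236848.46 / 18493.14 = 120.96 mm
y_c = 731243.37 / 18493.14 = 39.54 mm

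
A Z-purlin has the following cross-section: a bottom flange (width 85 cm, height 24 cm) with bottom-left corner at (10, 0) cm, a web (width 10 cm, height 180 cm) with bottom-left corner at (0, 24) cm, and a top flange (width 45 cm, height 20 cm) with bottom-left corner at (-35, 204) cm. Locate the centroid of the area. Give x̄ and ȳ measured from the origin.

bottom flange: A = 85 × 24 = 2040.00, centroid at (52.50, 12.00).
web: A = 10 × 180 = 1800.00, centroid at (5.00, 114.00).
top flange: A = 45 × 20 = 900.00, centroid at (-12.50, 214.00).
ΣA = 4740.00 cm²
ΣAx̄ = (2040.00)(52.50) + (1800.00)(5.00) + (900.00)(-12.50) = 104850.00 cm³
ΣAȳ = (2040.00)(12.00) + (1800.00)(114.00) + (900.00)(214.00) = 422280.00 cm³
x̄ = 104850.00 / 4740.00 = 22.12 cm
ȳ = 422280.00 / 4740.00 = 89.09 cm

x̄ = 22.12 cm, ȳ = 89.09 cm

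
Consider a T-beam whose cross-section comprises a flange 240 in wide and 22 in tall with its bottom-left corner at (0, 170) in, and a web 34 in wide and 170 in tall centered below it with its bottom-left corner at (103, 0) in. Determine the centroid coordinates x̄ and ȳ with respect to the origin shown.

web: A = 34 × 170 = 5780.00, centroid at (120.00, 85.00).
flange: A = 240 × 22 = 5280.00, centroid at (120.00, 181.00).
ΣA = 11060.00 in²
ΣAx̄ = (5780.00)(120.00) + (5280.00)(120.00) = 1327200.00 in³
ΣAȳ = (5780.00)(85.00) + (5280.00)(181.00) = 1446980.00 in³
x̄ = 1327200.00 / 11060.00 = 120.00 in
ȳ = 1446980.00 / 11060.00 = 130.83 in

x̄ = 120.00 in, ȳ = 130.83 in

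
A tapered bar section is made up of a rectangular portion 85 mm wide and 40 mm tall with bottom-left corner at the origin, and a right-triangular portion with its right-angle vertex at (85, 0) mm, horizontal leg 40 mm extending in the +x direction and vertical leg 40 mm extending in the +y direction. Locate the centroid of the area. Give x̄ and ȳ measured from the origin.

x̄ = 53.13 mm, ȳ = 18.73 mm

rectangular portion: A = 85 × 40 = 3400.00, centroid at (42.50, 20.00).
triangular portion: A = ½·40·40 = 800.00, centroid at (98.33, 13.33).
ΣA = 4200.00 mm², ΣAx̄ = 223166.67 mm³, ΣAȳ = 78666.67 mm³.
x̄ = 223166.67/4200.00 = 53.13 mm; ȳ = 78666.67/4200.00 = 18.73 mm.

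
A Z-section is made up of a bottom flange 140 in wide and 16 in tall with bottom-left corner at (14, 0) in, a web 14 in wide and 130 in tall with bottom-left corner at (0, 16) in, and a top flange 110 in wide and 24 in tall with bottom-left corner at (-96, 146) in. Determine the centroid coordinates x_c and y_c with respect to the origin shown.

x_c = 13.83 in, y_c = 86.93 in

Part | A | x̄ᵢ | ȳᵢ | A·x̄ᵢ | A·ȳᵢ
bottom flange | 2240.00 | 84.00 | 8.00 | 188160.00 | 17920.00
web | 1820.00 | 7.00 | 81.00 | 12740.00 | 147420.00
top flange | 2640.00 | -41.00 | 158.00 | -108240.00 | 417120.00
Σ | 6700.00 |  |  | 92660.00 | 582460.00
x_c = 92660.00 / 6700.00 = 13.83 in
y_c = 582460.00 / 6700.00 = 86.93 in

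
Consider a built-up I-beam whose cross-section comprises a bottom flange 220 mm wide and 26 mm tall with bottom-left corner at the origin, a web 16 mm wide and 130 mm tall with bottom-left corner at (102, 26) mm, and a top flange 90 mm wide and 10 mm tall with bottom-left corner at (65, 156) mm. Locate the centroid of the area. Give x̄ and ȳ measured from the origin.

x̄ = 110.00 mm, ȳ = 46.96 mm

bottom flange: A = 220 × 26 = 5720.00, centroid at (110.00, 13.00).
web: A = 16 × 130 = 2080.00, centroid at (110.00, 91.00).
top flange: A = 90 × 10 = 900.00, centroid at (110.00, 161.00).
ΣA = 8700.00 mm², ΣAx̄ = 957000.00 mm³, ΣAȳ = 408540.00 mm³.
x̄ = 957000.00/8700.00 = 110.00 mm; ȳ = 408540.00/8700.00 = 46.96 mm.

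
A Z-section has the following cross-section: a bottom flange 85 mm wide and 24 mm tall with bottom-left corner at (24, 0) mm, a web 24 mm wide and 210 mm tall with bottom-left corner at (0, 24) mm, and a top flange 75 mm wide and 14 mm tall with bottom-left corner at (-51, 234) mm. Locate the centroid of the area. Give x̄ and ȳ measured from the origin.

x̄ = 22.38 mm, ȳ = 114.11 mm

bottom flange: A = 85 × 24 = 2040.00, centroid at (66.50, 12.00).
web: A = 24 × 210 = 5040.00, centroid at (12.00, 129.00).
top flange: A = 75 × 14 = 1050.00, centroid at (-13.50, 241.00).
ΣA = 8130.00 mm²
ΣAx̄ = (2040.00)(66.50) + (5040.00)(12.00) + (1050.00)(-13.50) = 181965.00 mm³
ΣAȳ = (2040.00)(12.00) + (5040.00)(129.00) + (1050.00)(241.00) = 927690.00 mm³
x̄ = 181965.00 / 8130.00 = 22.38 mm
ȳ = 927690.00 / 8130.00 = 114.11 mm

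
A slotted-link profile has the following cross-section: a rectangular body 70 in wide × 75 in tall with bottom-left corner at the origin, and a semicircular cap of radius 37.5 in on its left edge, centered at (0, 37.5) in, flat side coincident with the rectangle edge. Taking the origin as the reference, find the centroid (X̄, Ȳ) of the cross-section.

rectangular body: A = 70 × 75 = 5250.00, centroid at (35.00, 37.50).
semicircular end: A = ½π·37.5² = 2208.93, centroid at (-15.92, 37.50).
ΣA = 7458.93 in²
ΣAX̄ = (5250.00)(35.00) + (2208.93)(-15.92) = 148593.75 in³
ΣAȲ = (5250.00)(37.50) + (2208.93)(37.50) = 279709.96 in³
X̄ = 148593.75 / 7458.93 = 19.92 in
Ȳ = 279709.96 / 7458.93 = 37.50 in

X̄ = 19.92 in, Ȳ = 37.50 in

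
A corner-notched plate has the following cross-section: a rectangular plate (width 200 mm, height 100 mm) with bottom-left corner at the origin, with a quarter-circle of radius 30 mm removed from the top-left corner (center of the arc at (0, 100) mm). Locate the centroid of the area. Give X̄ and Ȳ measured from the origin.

plate: A = 200 × 100 = 20000.00, centroid at (100.00, 50.00).
removed quarter-circle: A = −¼π·30² = -706.86, centroid at (12.73, 87.27).
ΣA = 19293.14 mm², ΣAX̄ = 1991000.00 mm³, ΣAȲ = 938314.17 mm³.
X̄ = 1991000.00/19293.14 = 103.20 mm; Ȳ = 938314.17/19293.14 = 48.63 mm.

X̄ = 103.20 mm, Ȳ = 48.63 mm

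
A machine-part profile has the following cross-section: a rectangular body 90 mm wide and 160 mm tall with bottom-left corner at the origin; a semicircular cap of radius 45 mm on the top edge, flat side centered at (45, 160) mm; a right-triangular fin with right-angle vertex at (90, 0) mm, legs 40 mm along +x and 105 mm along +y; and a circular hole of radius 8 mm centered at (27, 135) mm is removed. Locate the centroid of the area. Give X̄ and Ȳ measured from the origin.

rectangular body: A = 90 × 160 = 14400.00, centroid at (45.00, 80.00).
semicircular top: A = ½π·45² = 3180.86, centroid at (45.00, 179.10).
triangular fin: A = ½·40·105 = 2100.00, centroid at (103.33, 35.00).
hole: A = −π·8² = -201.06, centroid at (27.00, 135.00).
ΣA = 19479.80 mm², ΣAX̄ = 1002710.14 mm³, ΣAȲ = 1768044.65 mm³.
X̄ = 1002710.14/19479.80 = 51.47 mm; Ȳ = 1768044.65/19479.80 = 90.76 mm.

X̄ = 51.47 mm, Ȳ = 90.76 mm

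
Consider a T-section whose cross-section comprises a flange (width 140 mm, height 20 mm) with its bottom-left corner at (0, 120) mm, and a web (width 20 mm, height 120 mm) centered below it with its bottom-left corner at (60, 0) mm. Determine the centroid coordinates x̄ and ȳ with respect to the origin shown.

x̄ = 70.00 mm, ȳ = 97.69 mm

Part | A | x̄ᵢ | ȳᵢ | A·x̄ᵢ | A·ȳᵢ
web | 2400.00 | 70.00 | 60.00 | 168000.00 | 144000.00
flange | 2800.00 | 70.00 | 130.00 | 196000.00 | 364000.00
Σ | 5200.00 |  |  | 364000.00 | 508000.00
x̄ = 364000.00 / 5200.00 = 70.00 mm
ȳ = 508000.00 / 5200.00 = 97.69 mm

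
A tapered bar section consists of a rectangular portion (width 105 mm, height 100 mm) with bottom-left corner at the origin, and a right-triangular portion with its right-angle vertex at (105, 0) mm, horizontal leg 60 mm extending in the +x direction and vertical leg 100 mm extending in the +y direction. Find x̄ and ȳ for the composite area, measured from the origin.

x̄ = 68.61 mm, ȳ = 46.30 mm

Part | A | x̄ᵢ | ȳᵢ | A·x̄ᵢ | A·ȳᵢ
rectangular portion | 10500.00 | 52.50 | 50.00 | 551250.00 | 525000.00
triangular portion | 3000.00 | 125.00 | 33.33 | 375000.00 | 100000.00
Σ | 13500.00 |  |  | 926250.00 | 625000.00
x̄ = 926250.00 / 13500.00 = 68.61 mm
ȳ = 625000.00 / 13500.00 = 46.30 mm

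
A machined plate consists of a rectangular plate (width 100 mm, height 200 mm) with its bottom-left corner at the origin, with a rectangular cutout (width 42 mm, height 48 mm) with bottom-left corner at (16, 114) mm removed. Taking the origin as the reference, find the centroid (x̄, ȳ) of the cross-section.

plate: A = 100 × 200 = 20000.00, centroid at (50.00, 100.00).
hole: A = −(42 × 48) = -2016.00, centroid at (37.00, 138.00).
ΣA = 17984.00 mm², ΣAx̄ = 925408.00 mm³, ΣAȳ = 1721792.00 mm³.
x̄ = 925408.00/17984.00 = 51.46 mm; ȳ = 1721792.00/17984.00 = 95.74 mm.

x̄ = 51.46 mm, ȳ = 95.74 mm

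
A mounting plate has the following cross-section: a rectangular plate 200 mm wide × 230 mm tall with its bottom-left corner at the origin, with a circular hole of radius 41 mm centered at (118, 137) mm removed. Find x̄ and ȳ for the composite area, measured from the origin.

plate: A = 200 × 230 = 46000.00, centroid at (100.00, 115.00).
hole: A = −π·41² = -5281.02, centroid at (118.00, 137.00).
ΣA = 40718.98 mm², ΣAx̄ = 3976839.96 mm³, ΣAȳ = 4566500.64 mm³.
x̄ = 3976839.96/40718.98 = 97.67 mm; ȳ = 4566500.64/40718.98 = 112.15 mm.

x̄ = 97.67 mm, ȳ = 112.15 mm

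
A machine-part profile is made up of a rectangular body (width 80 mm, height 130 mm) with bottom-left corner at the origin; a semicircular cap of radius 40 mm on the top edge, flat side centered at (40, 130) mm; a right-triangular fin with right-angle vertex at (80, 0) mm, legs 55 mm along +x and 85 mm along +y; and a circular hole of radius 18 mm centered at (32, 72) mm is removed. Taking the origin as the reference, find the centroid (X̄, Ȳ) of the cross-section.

rectangular body: A = 80 × 130 = 10400.00, centroid at (40.00, 65.00).
semicircular top: A = ½π·40² = 2513.27, centroid at (40.00, 146.98).
triangular fin: A = ½·55·85 = 2337.50, centroid at (98.33, 28.33).
hole: A = −π·18² = -1017.88, centroid at (32.00, 72.00).
ΣA = 14232.90 mm², ΣAX̄ = 713813.10 mm³, ΣAȲ = 1038334.40 mm³.
X̄ = 713813.10/14232.90 = 50.15 mm; Ȳ = 1038334.40/14232.90 = 72.95 mm.

X̄ = 50.15 mm, Ȳ = 72.95 mm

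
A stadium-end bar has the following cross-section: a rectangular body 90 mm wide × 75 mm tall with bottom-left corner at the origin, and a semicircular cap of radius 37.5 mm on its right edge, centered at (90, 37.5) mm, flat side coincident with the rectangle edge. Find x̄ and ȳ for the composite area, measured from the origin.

Part | A | x̄ᵢ | ȳᵢ | A·x̄ᵢ | A·ȳᵢ
rectangular body | 6750.00 | 45.00 | 37.50 | 303750.00 | 253125.00
semicircular end | 2208.93 | 105.92 | 37.50 | 233960.16 | 82834.96
Σ | 8958.93 |  |  | 537710.16 | 335959.96
x̄ = 537710.16 / 8958.93 = 60.02 mm
ȳ = 335959.96 / 8958.93 = 37.50 mm

x̄ = 60.02 mm, ȳ = 37.50 mm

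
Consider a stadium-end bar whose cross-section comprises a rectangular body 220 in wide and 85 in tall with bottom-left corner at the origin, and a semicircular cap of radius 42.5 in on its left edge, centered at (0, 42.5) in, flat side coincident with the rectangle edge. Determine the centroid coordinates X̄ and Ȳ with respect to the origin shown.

rectangular body: A = 220 × 85 = 18700.00, centroid at (110.00, 42.50).
semicircular end: A = ½π·42.5² = 2837.25, centroid at (-18.04, 42.50).
ΣA = 21537.25 in²
ΣAX̄ = (18700.00)(110.00) + (2837.25)(-18.04) = 2005822.92 in³
ΣAȲ = (18700.00)(42.50) + (2837.25)(42.50) = 915333.16 in³
X̄ = 2005822.92 / 21537.25 = 93.13 in
Ȳ = 915333.16 / 21537.25 = 42.50 in

X̄ = 93.13 in, Ȳ = 42.50 in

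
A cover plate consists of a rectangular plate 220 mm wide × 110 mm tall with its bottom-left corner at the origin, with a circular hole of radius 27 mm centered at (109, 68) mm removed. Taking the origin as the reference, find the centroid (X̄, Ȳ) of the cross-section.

plate: A = 220 × 110 = 24200.00, centroid at (110.00, 55.00).
hole: A = −π·27² = -2290.22, centroid at (109.00, 68.00).
ΣA = 21909.78 mm², ΣAX̄ = 2412365.91 mm³, ΣAȲ = 1175264.97 mm³.
X̄ = 2412365.91/21909.78 = 110.10 mm; Ȳ = 1175264.97/21909.78 = 53.64 mm.

X̄ = 110.10 mm, Ȳ = 53.64 mm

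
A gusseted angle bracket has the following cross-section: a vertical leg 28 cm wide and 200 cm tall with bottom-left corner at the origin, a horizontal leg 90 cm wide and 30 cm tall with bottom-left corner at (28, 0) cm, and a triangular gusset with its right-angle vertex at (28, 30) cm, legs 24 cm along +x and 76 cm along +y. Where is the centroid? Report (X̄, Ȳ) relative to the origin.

vertical leg: A = 28 × 200 = 5600.00, centroid at (14.00, 100.00).
horizontal leg: A = 90 × 30 = 2700.00, centroid at (73.00, 15.00).
gusset: A = ½·24·76 = 912.00, centroid at (36.00, 55.33).
ΣA = 9212.00 cm², ΣAX̄ = 308332.00 cm³, ΣAȲ = 650964.00 cm³.
X̄ = 308332.00/9212.00 = 33.47 cm; Ȳ = 650964.00/9212.00 = 70.66 cm.

X̄ = 33.47 cm, Ȳ = 70.66 cm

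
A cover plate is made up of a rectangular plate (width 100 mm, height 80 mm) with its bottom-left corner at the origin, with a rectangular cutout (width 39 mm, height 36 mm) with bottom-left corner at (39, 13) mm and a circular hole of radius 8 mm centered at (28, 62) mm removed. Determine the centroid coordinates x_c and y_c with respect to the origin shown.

x_c = 48.83 mm, y_c = 41.28 mm

Part | A | x̄ᵢ | ȳᵢ | A·x̄ᵢ | A·ȳᵢ
plate | 8000.00 | 50.00 | 40.00 | 400000.00 | 320000.00
hole 1 | -1404.00 | 58.50 | 31.00 | -82134.00 | -43524.00
hole 2 | -201.06 | 28.00 | 62.00 | -5629.73 | -12465.84
Σ | 6394.94 |  |  | 312236.27 | 264010.16
x_c = 312236.27 / 6394.94 = 48.83 mm
y_c = 264010.16 / 6394.94 = 41.28 mm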